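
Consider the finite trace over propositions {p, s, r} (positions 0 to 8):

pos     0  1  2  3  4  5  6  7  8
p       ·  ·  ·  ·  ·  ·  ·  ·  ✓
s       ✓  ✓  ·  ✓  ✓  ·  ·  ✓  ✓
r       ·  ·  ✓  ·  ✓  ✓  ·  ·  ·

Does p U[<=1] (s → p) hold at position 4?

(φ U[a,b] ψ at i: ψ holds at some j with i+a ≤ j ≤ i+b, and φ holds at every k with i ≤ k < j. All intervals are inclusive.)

Does not hold

Need some j in [4,5] with (s → p), and p at every k in [4,j-1].
  j=4: (s → p) false.
  j=5: (s → p) holds, but p fails at k=4 → not this j.
No j in the window works → until fails.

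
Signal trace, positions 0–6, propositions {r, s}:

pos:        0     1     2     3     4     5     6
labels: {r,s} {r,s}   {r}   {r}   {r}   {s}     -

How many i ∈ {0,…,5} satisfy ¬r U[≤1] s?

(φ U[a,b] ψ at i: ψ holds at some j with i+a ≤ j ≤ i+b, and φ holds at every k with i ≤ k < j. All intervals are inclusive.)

3

Evaluate at each i in [0,5]:
  i=0: ✓ (rhs at j=0)
  i=1: ✓ (rhs at j=1)
  i=2: ✗ (no rhs in [2,3])
  i=3: ✗ (no rhs in [3,4])
  i=4: ✗ (lhs fails at k=4 before rhs at j=5)
  i=5: ✓ (rhs at j=5)
Positions where it holds: {0, 1, 5} → 3.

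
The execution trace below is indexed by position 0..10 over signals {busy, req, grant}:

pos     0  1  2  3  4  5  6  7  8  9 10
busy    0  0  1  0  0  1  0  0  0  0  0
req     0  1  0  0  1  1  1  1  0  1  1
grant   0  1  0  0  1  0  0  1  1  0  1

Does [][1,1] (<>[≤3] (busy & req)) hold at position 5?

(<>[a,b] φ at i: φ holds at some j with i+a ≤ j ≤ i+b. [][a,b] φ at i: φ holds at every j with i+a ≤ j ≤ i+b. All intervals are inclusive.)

False

Check <>[≤3] (busy & req) at every j in [6,6]:
  j=6: fails (none in [6,9])
Fails at j=6 → formula fails.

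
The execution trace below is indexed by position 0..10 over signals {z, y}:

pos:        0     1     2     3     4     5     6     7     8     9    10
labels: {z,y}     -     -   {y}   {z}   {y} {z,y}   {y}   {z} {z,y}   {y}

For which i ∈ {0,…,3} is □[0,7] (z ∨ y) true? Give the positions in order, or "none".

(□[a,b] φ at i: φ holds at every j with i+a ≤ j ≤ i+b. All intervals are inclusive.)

Evaluate at each i in [0,3]:
  i=0: ✗ (fails at j=1)
  i=1: ✗ (fails at j=1)
  i=2: ✗ (fails at j=2)
  i=3: ✓ (all of [3,10])

3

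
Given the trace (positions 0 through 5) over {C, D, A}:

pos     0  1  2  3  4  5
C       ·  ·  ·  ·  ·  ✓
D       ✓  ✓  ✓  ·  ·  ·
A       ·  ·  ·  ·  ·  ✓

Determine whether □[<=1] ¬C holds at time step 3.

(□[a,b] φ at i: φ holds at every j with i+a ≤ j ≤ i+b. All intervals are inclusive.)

Holds

Check ¬C at every j in [3,4]:
  j=3: true
  j=4: true
All positions satisfy it → formula holds.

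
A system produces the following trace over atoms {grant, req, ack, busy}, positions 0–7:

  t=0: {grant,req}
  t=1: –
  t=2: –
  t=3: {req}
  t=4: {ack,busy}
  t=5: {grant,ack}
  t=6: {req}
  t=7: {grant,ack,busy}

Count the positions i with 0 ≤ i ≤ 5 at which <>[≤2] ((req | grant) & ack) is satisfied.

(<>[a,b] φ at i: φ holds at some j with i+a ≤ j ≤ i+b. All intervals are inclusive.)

3

Evaluate at each i in [0,5]:
  i=0: ✗ (none in [0,2])
  i=1: ✗ (none in [1,3])
  i=2: ✗ (none in [2,4])
  i=3: ✓ (witness j=5)
  i=4: ✓ (witness j=5)
  i=5: ✓ (witness j=5)
Positions where it holds: {3, 4, 5} → 3.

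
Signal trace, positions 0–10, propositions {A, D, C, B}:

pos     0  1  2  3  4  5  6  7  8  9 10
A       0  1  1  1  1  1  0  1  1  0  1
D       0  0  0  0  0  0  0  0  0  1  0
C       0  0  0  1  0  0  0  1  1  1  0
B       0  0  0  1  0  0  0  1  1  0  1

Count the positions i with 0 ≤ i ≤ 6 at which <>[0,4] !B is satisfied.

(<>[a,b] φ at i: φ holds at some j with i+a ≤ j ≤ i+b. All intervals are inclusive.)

Evaluate at each i in [0,6]:
  i=0: ✓ (witness j=0)
  i=1: ✓ (witness j=1)
  i=2: ✓ (witness j=2)
  i=3: ✓ (witness j=4)
  i=4: ✓ (witness j=4)
  i=5: ✓ (witness j=5)
  i=6: ✓ (witness j=6)
Positions where it holds: {0, 1, 2, 3, 4, 5, 6} → 7.

7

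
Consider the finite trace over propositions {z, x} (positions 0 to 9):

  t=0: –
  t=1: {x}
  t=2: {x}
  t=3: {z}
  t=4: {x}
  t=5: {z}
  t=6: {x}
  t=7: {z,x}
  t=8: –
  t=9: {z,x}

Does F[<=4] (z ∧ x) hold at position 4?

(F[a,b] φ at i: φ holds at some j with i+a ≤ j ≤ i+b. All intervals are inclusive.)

Holds

Check (z ∧ x) at each j in [4,8]:
  j=4: false
  j=5: false
  j=6: false
  j=7: true
  j=8: false
Found at j=7 → formula holds.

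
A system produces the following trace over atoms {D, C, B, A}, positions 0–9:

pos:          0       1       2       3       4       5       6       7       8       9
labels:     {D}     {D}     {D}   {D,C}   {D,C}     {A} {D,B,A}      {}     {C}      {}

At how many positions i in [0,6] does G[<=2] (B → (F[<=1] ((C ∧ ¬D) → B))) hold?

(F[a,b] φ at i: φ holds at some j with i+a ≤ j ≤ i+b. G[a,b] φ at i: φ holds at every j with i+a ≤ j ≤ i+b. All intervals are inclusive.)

7

Evaluate at each i in [0,6]:
  i=0: ✓ (all of [0,2])
  i=1: ✓ (all of [1,3])
  i=2: ✓ (all of [2,4])
  i=3: ✓ (all of [3,5])
  i=4: ✓ (all of [4,6])
  i=5: ✓ (all of [5,7])
  i=6: ✓ (all of [6,8])
Positions where it holds: {0, 1, 2, 3, 4, 5, 6} → 7.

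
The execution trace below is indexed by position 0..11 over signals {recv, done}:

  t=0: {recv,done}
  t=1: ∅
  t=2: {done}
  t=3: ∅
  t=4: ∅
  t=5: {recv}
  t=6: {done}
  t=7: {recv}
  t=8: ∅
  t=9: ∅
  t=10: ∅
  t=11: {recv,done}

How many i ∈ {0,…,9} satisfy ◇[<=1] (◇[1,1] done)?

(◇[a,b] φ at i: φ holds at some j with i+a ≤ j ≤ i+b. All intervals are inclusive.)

5

Evaluate at each i in [0,9]:
  i=0: ✓ (witness j=1)
  i=1: ✓ (witness j=1)
  i=2: ✗ (none in [2,3])
  i=3: ✗ (none in [3,4])
  i=4: ✓ (witness j=5)
  i=5: ✓ (witness j=5)
  i=6: ✗ (none in [6,7])
  i=7: ✗ (none in [7,8])
  i=8: ✗ (none in [8,9])
  i=9: ✓ (witness j=10)
Positions where it holds: {0, 1, 4, 5, 9} → 5.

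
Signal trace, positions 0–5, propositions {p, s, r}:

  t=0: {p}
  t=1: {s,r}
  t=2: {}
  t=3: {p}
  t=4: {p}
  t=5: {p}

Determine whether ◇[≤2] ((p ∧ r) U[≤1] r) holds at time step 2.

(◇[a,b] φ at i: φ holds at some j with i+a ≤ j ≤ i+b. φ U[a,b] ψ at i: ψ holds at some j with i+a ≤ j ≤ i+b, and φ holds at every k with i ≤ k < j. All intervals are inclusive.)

No

Check ((p ∧ r) U[≤1] r) at each j in [2,4]:
  j=2: fails
  j=3: fails
  j=4: fails
No position in the window satisfies it → formula fails.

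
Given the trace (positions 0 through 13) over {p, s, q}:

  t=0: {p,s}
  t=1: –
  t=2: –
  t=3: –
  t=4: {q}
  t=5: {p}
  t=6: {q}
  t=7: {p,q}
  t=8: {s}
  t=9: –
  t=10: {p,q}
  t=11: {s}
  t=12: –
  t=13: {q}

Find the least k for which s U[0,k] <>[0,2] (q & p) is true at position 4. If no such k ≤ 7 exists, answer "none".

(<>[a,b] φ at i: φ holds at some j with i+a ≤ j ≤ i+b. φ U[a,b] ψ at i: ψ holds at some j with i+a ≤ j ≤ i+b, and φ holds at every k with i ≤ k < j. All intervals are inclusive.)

Need earliest j ≥ 4 with <>[0,2] (q & p), and s at every k in [4,j-1].
  j=4: rhs fails.
  j=5: rhs holds but lhs fails at k=4.
  j=6: rhs holds but lhs fails at k=4.
  j=7: rhs holds but lhs fails at k=4.
  j=8: rhs holds but lhs fails at k=4.
  j=9: rhs holds but lhs fails at k=4.
  j=10: rhs holds but lhs fails at k=4.
  j=11: rhs fails.
No witness within the range → none.

none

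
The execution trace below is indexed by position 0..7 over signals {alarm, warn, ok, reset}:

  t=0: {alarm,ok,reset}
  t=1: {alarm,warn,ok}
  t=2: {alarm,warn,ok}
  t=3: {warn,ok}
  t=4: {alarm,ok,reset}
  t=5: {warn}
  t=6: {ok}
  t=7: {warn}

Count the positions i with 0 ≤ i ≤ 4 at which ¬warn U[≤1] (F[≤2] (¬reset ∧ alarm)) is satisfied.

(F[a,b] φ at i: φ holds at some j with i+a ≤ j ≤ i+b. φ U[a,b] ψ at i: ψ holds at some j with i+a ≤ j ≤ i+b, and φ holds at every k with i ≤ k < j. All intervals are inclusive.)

3

Evaluate at each i in [0,4]:
  i=0: ✓ (rhs at j=0)
  i=1: ✓ (rhs at j=1)
  i=2: ✓ (rhs at j=2)
  i=3: ✗ (no rhs in [3,4])
  i=4: ✗ (no rhs in [4,5])
Positions where it holds: {0, 1, 2} → 3.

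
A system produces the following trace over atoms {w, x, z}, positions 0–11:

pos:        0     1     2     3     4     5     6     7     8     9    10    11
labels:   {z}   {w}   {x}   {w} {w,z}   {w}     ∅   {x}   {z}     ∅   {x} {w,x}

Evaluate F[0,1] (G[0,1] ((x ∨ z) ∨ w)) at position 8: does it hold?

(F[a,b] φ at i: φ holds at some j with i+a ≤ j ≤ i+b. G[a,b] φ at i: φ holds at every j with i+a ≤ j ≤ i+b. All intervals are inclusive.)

Check G[0,1] ((x ∨ z) ∨ w) at each j in [8,9]:
  j=8: fails at 9
  j=9: fails at 9
No position in the window satisfies it → formula fails.

No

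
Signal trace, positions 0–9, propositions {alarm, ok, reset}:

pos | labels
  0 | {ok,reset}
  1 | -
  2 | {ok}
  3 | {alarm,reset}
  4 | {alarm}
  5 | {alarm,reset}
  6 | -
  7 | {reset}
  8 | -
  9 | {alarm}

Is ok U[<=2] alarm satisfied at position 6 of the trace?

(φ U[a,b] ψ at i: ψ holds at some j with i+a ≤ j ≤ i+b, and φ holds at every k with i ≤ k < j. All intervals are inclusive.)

Need some j in [6,8] with alarm, and ok at every k in [6,j-1].
  j=6: alarm false.
  j=7: alarm false.
  j=8: alarm false.
No j in the window works → until fails.

Does not hold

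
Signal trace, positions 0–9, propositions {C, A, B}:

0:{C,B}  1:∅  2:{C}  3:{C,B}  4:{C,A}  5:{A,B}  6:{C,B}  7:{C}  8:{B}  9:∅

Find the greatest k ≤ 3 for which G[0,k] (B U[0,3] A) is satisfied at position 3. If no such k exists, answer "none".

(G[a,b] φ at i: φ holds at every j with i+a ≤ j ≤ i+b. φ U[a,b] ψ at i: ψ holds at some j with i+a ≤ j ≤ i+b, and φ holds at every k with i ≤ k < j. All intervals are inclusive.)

2

(B U[0,3] A) must hold from j=3 onward; find where it first fails.
  j=3: holds
  j=4: holds
  j=5: holds
  j=6: fails
Holds on [3,5], so largest k = 2.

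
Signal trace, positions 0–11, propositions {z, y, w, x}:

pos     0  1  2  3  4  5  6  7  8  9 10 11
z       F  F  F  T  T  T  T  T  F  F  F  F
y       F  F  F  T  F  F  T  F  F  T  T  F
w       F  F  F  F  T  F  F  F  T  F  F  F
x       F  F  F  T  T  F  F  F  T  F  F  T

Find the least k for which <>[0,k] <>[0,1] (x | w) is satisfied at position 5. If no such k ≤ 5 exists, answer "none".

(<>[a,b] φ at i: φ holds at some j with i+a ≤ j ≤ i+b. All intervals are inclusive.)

Scan j = 5,6,… for <>[0,1] (x | w):
  j=5: fails
  j=6: fails
  j=7: holds
First hit at j=7, so smallest k = 7-5 = 2.

2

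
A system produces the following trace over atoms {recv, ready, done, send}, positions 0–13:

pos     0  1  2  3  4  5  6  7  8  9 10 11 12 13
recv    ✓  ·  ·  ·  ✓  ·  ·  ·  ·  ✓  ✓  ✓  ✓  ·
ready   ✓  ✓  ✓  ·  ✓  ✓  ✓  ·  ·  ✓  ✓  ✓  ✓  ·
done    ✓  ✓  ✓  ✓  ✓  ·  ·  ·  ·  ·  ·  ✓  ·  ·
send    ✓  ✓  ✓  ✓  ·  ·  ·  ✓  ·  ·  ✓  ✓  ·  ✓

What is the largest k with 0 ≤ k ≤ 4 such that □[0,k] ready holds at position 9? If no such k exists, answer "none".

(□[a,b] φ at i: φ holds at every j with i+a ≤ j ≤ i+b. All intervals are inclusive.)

3

ready must hold from j=9 onward; find where it first fails.
  j=9: holds
  j=10: holds
  j=11: holds
  j=12: holds
  j=13: fails
Holds on [9,12], so largest k = 3.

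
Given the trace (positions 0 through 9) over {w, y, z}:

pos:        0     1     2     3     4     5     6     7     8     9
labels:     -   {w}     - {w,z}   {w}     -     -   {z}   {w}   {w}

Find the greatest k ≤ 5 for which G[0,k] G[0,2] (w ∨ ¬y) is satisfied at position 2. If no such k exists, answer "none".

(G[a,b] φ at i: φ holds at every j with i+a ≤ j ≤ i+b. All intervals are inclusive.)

5

G[0,2] (w ∨ ¬y) must hold from j=2 onward; find where it first fails.
  j=2: holds
  j=3: holds
  j=4: holds
  j=5: holds
  j=6: holds
  j=7: holds
Holds through j=7; largest k = 5.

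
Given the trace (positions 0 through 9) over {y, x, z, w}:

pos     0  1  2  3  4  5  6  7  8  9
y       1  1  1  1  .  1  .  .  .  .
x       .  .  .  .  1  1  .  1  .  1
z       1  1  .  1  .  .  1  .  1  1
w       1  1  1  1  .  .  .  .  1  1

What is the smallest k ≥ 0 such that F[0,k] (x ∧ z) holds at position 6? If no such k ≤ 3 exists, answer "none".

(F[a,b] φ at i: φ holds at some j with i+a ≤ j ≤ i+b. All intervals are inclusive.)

Scan j = 6,7,… for (x ∧ z):
  j=6: fails
  j=7: fails
  j=8: fails
  j=9: holds
First hit at j=9, so smallest k = 9-6 = 3.

3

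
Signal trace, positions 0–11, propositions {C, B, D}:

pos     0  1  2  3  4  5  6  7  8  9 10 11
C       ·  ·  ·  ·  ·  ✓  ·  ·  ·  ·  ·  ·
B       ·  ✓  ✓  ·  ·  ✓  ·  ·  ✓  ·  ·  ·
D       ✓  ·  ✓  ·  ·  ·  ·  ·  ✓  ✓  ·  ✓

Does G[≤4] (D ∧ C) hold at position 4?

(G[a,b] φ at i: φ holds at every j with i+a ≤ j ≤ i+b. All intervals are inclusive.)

Check (D ∧ C) at every j in [4,8]:
  j=4: false
  j=5: false
  j=6: false
  j=7: false
  j=8: false
Fails at j=4 → formula fails.

No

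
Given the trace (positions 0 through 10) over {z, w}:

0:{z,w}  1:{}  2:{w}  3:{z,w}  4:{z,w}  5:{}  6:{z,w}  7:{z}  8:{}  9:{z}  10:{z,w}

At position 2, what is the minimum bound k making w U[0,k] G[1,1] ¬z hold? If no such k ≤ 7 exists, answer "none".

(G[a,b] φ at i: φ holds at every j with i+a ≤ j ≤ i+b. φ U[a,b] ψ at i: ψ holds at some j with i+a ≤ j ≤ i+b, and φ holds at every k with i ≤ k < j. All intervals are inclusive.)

Need earliest j ≥ 2 with G[1,1] ¬z, and w at every k in [2,j-1].
  j=2: rhs fails.
  j=3: rhs fails.
  j=4: rhs holds; lhs holds on [2,3]. k = 2.

2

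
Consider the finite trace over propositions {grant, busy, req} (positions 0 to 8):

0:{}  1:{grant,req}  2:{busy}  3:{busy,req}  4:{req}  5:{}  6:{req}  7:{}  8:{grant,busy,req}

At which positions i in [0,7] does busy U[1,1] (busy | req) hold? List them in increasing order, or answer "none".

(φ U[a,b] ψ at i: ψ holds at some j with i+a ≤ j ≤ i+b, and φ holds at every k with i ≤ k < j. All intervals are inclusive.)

2, 3

Evaluate at each i in [0,7]:
  i=0: ✗ (lhs fails at k=0 before rhs at j=1)
  i=1: ✗ (lhs fails at k=1 before rhs at j=2)
  i=2: ✓ (rhs at j=3; lhs holds on [2,2])
  i=3: ✓ (rhs at j=4; lhs holds on [3,3])
  i=4: ✗ (no rhs in [5,5])
  i=5: ✗ (lhs fails at k=5 before rhs at j=6)
  i=6: ✗ (no rhs in [7,7])
  i=7: ✗ (lhs fails at k=7 before rhs at j=8)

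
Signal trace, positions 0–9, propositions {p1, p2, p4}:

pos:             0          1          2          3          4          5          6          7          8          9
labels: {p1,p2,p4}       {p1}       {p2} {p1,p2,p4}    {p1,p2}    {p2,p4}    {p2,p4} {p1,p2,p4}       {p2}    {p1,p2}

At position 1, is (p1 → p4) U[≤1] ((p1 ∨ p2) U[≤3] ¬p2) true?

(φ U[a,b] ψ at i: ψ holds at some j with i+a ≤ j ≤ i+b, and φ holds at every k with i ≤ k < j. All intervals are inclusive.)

Need some j in [1,2] with ((p1 ∨ p2) U[≤3] ¬p2), and (p1 → p4) at every k in [1,j-1].
  j=1: ((p1 ∨ p2) U[≤3] ¬p2) holds; no prefix to check → satisfied.

True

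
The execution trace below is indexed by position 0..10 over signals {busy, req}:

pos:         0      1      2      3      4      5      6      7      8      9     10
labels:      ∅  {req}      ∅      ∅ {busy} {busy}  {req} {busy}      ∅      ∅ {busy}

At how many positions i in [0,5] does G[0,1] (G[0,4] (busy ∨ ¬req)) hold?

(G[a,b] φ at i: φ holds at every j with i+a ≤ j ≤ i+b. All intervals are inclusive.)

0

Evaluate at each i in [0,5]:
  i=0: ✗ (fails at j=0)
  i=1: ✗ (fails at j=1)
  i=2: ✗ (fails at j=2)
  i=3: ✗ (fails at j=3)
  i=4: ✗ (fails at j=4)
  i=5: ✗ (fails at j=5)
Positions where it holds: {} → 0.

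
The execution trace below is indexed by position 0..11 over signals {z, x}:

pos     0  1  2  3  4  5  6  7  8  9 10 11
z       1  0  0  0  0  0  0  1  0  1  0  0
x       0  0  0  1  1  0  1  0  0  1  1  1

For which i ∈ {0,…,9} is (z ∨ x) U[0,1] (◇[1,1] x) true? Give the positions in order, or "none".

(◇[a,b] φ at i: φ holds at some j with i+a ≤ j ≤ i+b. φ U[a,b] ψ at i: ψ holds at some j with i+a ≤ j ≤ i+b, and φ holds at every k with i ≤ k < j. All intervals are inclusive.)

2, 3, 4, 5, 7, 8, 9

Evaluate at each i in [0,9]:
  i=0: ✗ (no rhs in [0,1])
  i=1: ✗ (lhs fails at k=1 before rhs at j=2)
  i=2: ✓ (rhs at j=2)
  i=3: ✓ (rhs at j=3)
  i=4: ✓ (rhs at j=5; lhs holds on [4,4])
  i=5: ✓ (rhs at j=5)
  i=6: ✗ (no rhs in [6,7])
  i=7: ✓ (rhs at j=8; lhs holds on [7,7])
  i=8: ✓ (rhs at j=8)
  i=9: ✓ (rhs at j=9)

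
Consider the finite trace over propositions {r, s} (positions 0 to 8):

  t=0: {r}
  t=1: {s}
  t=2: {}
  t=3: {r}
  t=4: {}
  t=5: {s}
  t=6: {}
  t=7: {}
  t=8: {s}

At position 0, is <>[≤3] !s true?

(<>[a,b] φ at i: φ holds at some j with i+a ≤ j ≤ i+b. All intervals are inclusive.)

True

Check !s at each j in [0,3]:
  j=0: true
  j=1: false
  j=2: true
  j=3: true
Found at j=0 → formula holds.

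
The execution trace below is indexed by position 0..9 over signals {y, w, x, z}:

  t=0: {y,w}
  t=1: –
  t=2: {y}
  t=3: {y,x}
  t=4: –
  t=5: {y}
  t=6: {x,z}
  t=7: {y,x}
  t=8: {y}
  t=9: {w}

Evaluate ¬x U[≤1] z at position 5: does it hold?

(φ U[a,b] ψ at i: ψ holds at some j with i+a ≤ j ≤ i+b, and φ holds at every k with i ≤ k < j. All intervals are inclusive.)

Need some j in [5,6] with z, and ¬x at every k in [5,j-1].
  j=5: z false.
  j=6: z holds; ¬x holds at every k in [5,5] → satisfied.

True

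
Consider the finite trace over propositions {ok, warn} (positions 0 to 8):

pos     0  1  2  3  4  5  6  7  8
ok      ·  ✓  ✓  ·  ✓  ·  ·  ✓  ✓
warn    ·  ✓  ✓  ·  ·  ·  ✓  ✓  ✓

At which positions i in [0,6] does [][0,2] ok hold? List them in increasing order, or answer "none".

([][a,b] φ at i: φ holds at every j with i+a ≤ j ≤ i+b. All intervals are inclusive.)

none

Evaluate at each i in [0,6]:
  i=0: ✗ (fails at j=0)
  i=1: ✗ (fails at j=3)
  i=2: ✗ (fails at j=3)
  i=3: ✗ (fails at j=3)
  i=4: ✗ (fails at j=5)
  i=5: ✗ (fails at j=5)
  i=6: ✗ (fails at j=6)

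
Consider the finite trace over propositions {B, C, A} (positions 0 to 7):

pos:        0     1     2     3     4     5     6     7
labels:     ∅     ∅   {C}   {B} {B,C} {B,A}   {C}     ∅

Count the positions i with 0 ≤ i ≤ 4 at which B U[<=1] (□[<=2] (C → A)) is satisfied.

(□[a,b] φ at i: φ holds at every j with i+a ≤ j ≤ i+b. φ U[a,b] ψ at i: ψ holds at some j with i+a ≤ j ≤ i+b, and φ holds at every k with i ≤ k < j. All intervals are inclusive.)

0

Evaluate at each i in [0,4]:
  i=0: ✗ (no rhs in [0,1])
  i=1: ✗ (no rhs in [1,2])
  i=2: ✗ (no rhs in [2,3])
  i=3: ✗ (no rhs in [3,4])
  i=4: ✗ (no rhs in [4,5])
Positions where it holds: {} → 0.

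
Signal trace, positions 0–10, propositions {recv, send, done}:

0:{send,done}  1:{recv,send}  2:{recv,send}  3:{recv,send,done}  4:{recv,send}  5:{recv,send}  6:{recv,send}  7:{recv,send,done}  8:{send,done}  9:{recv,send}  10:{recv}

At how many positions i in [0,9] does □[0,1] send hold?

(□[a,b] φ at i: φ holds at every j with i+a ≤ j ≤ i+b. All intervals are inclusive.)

Evaluate at each i in [0,9]:
  i=0: ✓ (all of [0,1])
  i=1: ✓ (all of [1,2])
  i=2: ✓ (all of [2,3])
  i=3: ✓ (all of [3,4])
  i=4: ✓ (all of [4,5])
  i=5: ✓ (all of [5,6])
  i=6: ✓ (all of [6,7])
  i=7: ✓ (all of [7,8])
  i=8: ✓ (all of [8,9])
  i=9: ✗ (fails at j=10)
Positions where it holds: {0, 1, 2, 3, 4, 5, 6, 7, 8} → 9.

9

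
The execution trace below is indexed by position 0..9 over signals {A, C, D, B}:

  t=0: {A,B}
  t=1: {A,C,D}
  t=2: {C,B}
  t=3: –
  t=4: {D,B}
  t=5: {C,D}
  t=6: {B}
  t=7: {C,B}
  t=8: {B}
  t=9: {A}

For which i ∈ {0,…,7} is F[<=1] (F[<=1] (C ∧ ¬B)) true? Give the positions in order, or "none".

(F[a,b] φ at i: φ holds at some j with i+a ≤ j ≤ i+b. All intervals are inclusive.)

Evaluate at each i in [0,7]:
  i=0: ✓ (witness j=0)
  i=1: ✓ (witness j=1)
  i=2: ✗ (none in [2,3])
  i=3: ✓ (witness j=4)
  i=4: ✓ (witness j=4)
  i=5: ✓ (witness j=5)
  i=6: ✗ (none in [6,7])
  i=7: ✗ (none in [7,8])

0, 1, 3, 4, 5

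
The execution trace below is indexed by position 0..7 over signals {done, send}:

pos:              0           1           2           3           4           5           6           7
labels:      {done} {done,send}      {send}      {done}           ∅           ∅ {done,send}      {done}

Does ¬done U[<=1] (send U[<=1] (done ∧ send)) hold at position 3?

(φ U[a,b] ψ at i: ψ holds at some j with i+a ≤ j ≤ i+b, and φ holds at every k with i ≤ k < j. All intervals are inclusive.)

Need some j in [3,4] with (send U[<=1] (done ∧ send)), and ¬done at every k in [3,j-1].
  j=3: (send U[<=1] (done ∧ send)) — fails.
  j=4: (send U[<=1] (done ∧ send)) — fails.
No j in the window works → until fails.

No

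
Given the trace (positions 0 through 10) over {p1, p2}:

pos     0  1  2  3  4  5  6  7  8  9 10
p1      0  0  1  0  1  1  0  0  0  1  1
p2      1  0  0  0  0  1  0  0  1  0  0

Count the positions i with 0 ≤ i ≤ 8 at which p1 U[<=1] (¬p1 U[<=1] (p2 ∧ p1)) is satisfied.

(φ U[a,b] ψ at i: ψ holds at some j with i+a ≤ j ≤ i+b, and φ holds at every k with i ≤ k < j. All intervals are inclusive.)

2

Evaluate at each i in [0,8]:
  i=0: ✗ (no rhs in [0,1])
  i=1: ✗ (no rhs in [1,2])
  i=2: ✗ (no rhs in [2,3])
  i=3: ✗ (no rhs in [3,4])
  i=4: ✓ (rhs at j=5; lhs holds on [4,4])
  i=5: ✓ (rhs at j=5)
  i=6: ✗ (no rhs in [6,7])
  i=7: ✗ (no rhs in [7,8])
  i=8: ✗ (no rhs in [8,9])
Positions where it holds: {4, 5} → 2.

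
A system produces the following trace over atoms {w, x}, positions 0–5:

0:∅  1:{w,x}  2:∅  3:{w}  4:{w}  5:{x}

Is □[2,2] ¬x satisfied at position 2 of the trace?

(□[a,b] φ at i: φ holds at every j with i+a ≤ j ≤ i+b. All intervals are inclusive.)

Yes

Check ¬x at every j in [4,4]:
  j=4: true
All positions satisfy it → formula holds.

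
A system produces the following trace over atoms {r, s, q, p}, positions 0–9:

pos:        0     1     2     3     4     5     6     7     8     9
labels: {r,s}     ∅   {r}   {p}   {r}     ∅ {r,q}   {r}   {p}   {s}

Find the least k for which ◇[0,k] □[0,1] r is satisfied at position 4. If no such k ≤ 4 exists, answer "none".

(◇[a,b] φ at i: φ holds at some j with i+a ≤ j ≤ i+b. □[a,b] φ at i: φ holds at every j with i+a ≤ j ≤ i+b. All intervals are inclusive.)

2

Scan j = 4,5,… for □[0,1] r:
  j=4: fails
  j=5: fails
  j=6: holds
First hit at j=6, so smallest k = 6-4 = 2.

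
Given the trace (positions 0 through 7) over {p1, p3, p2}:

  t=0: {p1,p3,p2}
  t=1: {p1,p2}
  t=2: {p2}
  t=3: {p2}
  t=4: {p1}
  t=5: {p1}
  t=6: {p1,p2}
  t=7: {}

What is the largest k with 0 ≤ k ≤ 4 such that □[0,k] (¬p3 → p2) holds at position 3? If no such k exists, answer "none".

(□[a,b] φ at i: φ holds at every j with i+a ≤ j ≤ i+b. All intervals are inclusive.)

(¬p3 → p2) must hold from j=3 onward; find where it first fails.
  j=3: holds
  j=4: fails
Holds on [3,3], so largest k = 0.

0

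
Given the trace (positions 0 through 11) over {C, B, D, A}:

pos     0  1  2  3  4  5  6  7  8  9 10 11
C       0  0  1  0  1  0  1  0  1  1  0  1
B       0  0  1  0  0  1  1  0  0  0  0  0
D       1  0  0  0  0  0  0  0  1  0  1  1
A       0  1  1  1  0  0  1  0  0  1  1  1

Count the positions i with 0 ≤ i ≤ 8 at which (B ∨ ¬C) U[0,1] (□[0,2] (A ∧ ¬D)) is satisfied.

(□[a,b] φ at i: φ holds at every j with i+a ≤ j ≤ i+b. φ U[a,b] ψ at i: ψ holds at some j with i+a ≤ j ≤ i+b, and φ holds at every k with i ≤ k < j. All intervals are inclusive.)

2

Evaluate at each i in [0,8]:
  i=0: ✓ (rhs at j=1; lhs holds on [0,0])
  i=1: ✓ (rhs at j=1)
  i=2: ✗ (no rhs in [2,3])
  i=3: ✗ (no rhs in [3,4])
  i=4: ✗ (no rhs in [4,5])
  i=5: ✗ (no rhs in [5,6])
  i=6: ✗ (no rhs in [6,7])
  i=7: ✗ (no rhs in [7,8])
  i=8: ✗ (no rhs in [8,9])
Positions where it holds: {0, 1} → 2.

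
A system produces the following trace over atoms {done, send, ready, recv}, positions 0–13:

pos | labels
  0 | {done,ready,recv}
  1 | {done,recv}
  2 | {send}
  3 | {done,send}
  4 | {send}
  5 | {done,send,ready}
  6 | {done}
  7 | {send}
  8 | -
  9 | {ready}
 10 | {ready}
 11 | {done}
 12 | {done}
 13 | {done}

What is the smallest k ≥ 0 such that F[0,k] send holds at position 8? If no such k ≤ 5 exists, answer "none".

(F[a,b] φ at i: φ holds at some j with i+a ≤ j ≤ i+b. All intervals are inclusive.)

Scan j = 8,9,… for send:
  j=8: fails
  j=9: fails
  j=10: fails
  j=11: fails
  j=12: fails
  j=13: fails
No j in [8,13] satisfies it → none.

none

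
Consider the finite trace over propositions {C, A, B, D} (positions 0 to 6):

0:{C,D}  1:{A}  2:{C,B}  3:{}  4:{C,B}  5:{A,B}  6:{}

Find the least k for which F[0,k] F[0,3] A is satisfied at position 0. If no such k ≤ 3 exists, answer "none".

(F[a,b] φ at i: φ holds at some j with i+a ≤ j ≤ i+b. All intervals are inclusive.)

Scan j = 0,1,… for F[0,3] A:
  j=0: holds
First hit at j=0, so smallest k = 0-0 = 0.

0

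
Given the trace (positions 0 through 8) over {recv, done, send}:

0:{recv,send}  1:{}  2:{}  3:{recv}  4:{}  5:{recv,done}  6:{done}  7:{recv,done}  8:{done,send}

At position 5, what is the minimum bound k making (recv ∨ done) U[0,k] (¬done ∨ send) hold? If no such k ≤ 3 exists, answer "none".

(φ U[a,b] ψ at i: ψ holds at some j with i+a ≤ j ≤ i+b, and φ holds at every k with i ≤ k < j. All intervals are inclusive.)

3

Need earliest j ≥ 5 with (¬done ∨ send), and (recv ∨ done) at every k in [5,j-1].
  j=5: rhs fails.
  j=6: rhs fails.
  j=7: rhs fails.
  j=8: rhs holds; lhs holds on [5,7]. k = 3.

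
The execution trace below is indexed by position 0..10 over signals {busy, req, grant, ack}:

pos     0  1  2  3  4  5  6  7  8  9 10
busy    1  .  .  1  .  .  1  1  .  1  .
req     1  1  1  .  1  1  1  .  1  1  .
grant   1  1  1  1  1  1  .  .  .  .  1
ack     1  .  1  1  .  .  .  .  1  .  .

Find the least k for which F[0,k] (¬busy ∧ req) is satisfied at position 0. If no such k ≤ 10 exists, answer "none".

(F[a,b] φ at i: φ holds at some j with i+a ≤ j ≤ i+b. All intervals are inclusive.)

1

Scan j = 0,1,… for (¬busy ∧ req):
  j=0: fails
  j=1: holds
First hit at j=1, so smallest k = 1-0 = 1.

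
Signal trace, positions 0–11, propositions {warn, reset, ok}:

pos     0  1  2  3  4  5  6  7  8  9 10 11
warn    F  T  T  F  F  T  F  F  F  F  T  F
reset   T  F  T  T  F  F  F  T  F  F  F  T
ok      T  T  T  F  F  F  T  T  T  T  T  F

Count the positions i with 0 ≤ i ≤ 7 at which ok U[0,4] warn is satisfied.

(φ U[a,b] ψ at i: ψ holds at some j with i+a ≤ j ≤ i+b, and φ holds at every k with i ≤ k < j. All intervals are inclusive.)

Evaluate at each i in [0,7]:
  i=0: ✓ (rhs at j=1; lhs holds on [0,0])
  i=1: ✓ (rhs at j=1)
  i=2: ✓ (rhs at j=2)
  i=3: ✗ (lhs fails at k=3 before rhs at j=5)
  i=4: ✗ (lhs fails at k=4 before rhs at j=5)
  i=5: ✓ (rhs at j=5)
  i=6: ✓ (rhs at j=10; lhs holds on [6,9])
  i=7: ✓ (rhs at j=10; lhs holds on [7,9])
Positions where it holds: {0, 1, 2, 5, 6, 7} → 6.

6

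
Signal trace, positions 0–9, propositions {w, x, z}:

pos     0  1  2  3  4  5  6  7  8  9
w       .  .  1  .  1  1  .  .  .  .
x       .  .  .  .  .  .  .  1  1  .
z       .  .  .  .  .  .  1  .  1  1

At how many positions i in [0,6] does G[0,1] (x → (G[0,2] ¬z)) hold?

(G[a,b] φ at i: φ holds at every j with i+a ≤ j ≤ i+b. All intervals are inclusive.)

Evaluate at each i in [0,6]:
  i=0: ✓ (all of [0,1])
  i=1: ✓ (all of [1,2])
  i=2: ✓ (all of [2,3])
  i=3: ✓ (all of [3,4])
  i=4: ✓ (all of [4,5])
  i=5: ✓ (all of [5,6])
  i=6: ✗ (fails at j=7)
Positions where it holds: {0, 1, 2, 3, 4, 5} → 6.

6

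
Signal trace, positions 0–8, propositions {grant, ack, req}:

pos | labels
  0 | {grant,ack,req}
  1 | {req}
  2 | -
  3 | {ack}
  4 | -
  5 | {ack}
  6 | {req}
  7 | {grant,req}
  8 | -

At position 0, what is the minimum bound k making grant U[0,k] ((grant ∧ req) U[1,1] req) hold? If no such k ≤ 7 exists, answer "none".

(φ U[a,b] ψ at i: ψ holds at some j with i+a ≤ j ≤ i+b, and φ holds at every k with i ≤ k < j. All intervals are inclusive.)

Need earliest j ≥ 0 with ((grant ∧ req) U[1,1] req), and grant at every k in [0,j-1].
  j=0: rhs holds (empty prefix). k = 0.

0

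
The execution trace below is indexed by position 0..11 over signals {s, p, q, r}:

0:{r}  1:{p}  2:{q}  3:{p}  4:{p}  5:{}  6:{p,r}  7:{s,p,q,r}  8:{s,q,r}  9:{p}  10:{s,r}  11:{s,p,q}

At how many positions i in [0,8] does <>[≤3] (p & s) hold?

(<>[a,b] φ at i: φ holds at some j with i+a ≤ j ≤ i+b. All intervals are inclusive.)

5

Evaluate at each i in [0,8]:
  i=0: ✗ (none in [0,3])
  i=1: ✗ (none in [1,4])
  i=2: ✗ (none in [2,5])
  i=3: ✗ (none in [3,6])
  i=4: ✓ (witness j=7)
  i=5: ✓ (witness j=7)
  i=6: ✓ (witness j=7)
  i=7: ✓ (witness j=7)
  i=8: ✓ (witness j=11)
Positions where it holds: {4, 5, 6, 7, 8} → 5.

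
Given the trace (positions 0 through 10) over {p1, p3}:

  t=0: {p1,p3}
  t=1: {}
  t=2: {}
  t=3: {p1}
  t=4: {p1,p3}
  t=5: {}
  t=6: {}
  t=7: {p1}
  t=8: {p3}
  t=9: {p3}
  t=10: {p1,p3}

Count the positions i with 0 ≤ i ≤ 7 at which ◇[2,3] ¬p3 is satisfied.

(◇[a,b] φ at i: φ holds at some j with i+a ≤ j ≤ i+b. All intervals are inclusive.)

6

Evaluate at each i in [0,7]:
  i=0: ✓ (witness j=2)
  i=1: ✓ (witness j=3)
  i=2: ✓ (witness j=5)
  i=3: ✓ (witness j=5)
  i=4: ✓ (witness j=6)
  i=5: ✓ (witness j=7)
  i=6: ✗ (none in [8,9])
  i=7: ✗ (none in [9,10])
Positions where it holds: {0, 1, 2, 3, 4, 5} → 6.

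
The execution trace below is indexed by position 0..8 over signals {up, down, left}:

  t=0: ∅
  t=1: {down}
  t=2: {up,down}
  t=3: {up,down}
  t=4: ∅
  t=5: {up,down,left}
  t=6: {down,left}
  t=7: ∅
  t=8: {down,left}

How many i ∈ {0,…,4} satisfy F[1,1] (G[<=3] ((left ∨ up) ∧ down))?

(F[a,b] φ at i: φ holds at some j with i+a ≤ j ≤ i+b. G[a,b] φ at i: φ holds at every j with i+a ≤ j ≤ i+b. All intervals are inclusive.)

0

Evaluate at each i in [0,4]:
  i=0: ✗ (none in [1,1])
  i=1: ✗ (none in [2,2])
  i=2: ✗ (none in [3,3])
  i=3: ✗ (none in [4,4])
  i=4: ✗ (none in [5,5])
Positions where it holds: {} → 0.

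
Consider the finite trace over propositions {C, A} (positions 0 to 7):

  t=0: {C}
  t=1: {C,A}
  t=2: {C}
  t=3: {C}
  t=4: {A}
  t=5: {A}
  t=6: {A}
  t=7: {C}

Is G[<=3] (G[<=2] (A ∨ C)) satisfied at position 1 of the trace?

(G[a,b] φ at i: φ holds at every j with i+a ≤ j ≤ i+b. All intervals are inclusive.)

Check G[<=2] (A ∨ C) at every j in [1,4]:
  j=1: holds on [1,3]
  j=2: holds on [2,4]
  j=3: holds on [3,5]
  j=4: holds on [4,6]
All positions satisfy it → formula holds.

Yes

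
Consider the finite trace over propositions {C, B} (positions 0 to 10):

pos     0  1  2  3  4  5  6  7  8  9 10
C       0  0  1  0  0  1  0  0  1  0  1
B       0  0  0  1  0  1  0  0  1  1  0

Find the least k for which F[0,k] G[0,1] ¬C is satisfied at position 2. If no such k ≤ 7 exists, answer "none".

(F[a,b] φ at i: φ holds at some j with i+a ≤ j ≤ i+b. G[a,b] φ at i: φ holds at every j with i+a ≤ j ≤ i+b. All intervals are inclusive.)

1

Scan j = 2,3,… for G[0,1] ¬C:
  j=2: fails
  j=3: holds
First hit at j=3, so smallest k = 3-2 = 1.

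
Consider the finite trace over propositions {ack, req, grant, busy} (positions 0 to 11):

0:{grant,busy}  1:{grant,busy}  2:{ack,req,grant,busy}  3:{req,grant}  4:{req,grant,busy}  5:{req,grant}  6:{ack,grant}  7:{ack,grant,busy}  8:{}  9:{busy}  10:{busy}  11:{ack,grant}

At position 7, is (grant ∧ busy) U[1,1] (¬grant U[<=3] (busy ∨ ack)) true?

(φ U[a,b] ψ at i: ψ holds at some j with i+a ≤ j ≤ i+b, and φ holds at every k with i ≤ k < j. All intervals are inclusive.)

True

Need some j in [8,8] with (¬grant U[<=3] (busy ∨ ack)), and (grant ∧ busy) at every k in [7,j-1].
  j=8: (¬grant U[<=3] (busy ∨ ack)) holds; (grant ∧ busy) holds at every k in [7,7] → satisfied.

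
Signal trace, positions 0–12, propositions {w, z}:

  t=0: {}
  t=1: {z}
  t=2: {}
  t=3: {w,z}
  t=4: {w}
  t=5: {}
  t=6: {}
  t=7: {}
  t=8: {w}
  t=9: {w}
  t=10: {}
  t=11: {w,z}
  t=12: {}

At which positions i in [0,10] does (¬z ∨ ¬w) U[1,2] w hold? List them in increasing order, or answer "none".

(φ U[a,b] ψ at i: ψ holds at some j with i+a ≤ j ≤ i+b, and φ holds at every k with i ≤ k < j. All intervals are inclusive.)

Evaluate at each i in [0,10]:
  i=0: ✗ (no rhs in [1,2])
  i=1: ✓ (rhs at j=3; lhs holds on [1,2])
  i=2: ✓ (rhs at j=3; lhs holds on [2,2])
  i=3: ✗ (lhs fails at k=3 before rhs at j=4)
  i=4: ✗ (no rhs in [5,6])
  i=5: ✗ (no rhs in [6,7])
  i=6: ✓ (rhs at j=8; lhs holds on [6,7])
  i=7: ✓ (rhs at j=8; lhs holds on [7,7])
  i=8: ✓ (rhs at j=9; lhs holds on [8,8])
  i=9: ✓ (rhs at j=11; lhs holds on [9,10])
  i=10: ✓ (rhs at j=11; lhs holds on [10,10])

1, 2, 6, 7, 8, 9, 10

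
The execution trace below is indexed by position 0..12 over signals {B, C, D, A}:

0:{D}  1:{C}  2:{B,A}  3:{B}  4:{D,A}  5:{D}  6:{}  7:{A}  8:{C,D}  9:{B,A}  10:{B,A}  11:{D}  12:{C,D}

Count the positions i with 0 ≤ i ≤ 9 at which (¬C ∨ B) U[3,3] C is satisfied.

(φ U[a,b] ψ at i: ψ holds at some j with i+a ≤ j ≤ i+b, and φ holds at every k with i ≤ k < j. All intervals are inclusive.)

2

Evaluate at each i in [0,9]:
  i=0: ✗ (no rhs in [3,3])
  i=1: ✗ (no rhs in [4,4])
  i=2: ✗ (no rhs in [5,5])
  i=3: ✗ (no rhs in [6,6])
  i=4: ✗ (no rhs in [7,7])
  i=5: ✓ (rhs at j=8; lhs holds on [5,7])
  i=6: ✗ (no rhs in [9,9])
  i=7: ✗ (no rhs in [10,10])
  i=8: ✗ (no rhs in [11,11])
  i=9: ✓ (rhs at j=12; lhs holds on [9,11])
Positions where it holds: {5, 9} → 2.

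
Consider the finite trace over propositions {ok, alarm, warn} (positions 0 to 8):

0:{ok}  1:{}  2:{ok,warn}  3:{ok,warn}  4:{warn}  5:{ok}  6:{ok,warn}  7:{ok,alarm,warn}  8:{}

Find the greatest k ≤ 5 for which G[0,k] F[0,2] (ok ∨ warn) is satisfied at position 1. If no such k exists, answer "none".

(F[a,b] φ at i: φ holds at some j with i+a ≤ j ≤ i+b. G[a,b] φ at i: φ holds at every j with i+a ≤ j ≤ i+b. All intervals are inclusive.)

5

F[0,2] (ok ∨ warn) must hold from j=1 onward; find where it first fails.
  j=1: holds
  j=2: holds
  j=3: holds
  j=4: holds
  j=5: holds
  j=6: holds
Holds through j=6; largest k = 5.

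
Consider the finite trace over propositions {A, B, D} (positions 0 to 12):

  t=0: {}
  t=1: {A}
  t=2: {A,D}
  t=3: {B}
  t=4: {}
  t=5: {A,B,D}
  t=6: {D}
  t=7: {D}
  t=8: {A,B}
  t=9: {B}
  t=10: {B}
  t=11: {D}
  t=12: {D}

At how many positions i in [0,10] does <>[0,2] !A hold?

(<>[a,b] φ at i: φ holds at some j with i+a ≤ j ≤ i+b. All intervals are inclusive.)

11

Evaluate at each i in [0,10]:
  i=0: ✓ (witness j=0)
  i=1: ✓ (witness j=3)
  i=2: ✓ (witness j=3)
  i=3: ✓ (witness j=3)
  i=4: ✓ (witness j=4)
  i=5: ✓ (witness j=6)
  i=6: ✓ (witness j=6)
  i=7: ✓ (witness j=7)
  i=8: ✓ (witness j=9)
  i=9: ✓ (witness j=9)
  i=10: ✓ (witness j=10)
Positions where it holds: {0, 1, 2, 3, 4, 5, 6, 7, 8, 9, 10} → 11.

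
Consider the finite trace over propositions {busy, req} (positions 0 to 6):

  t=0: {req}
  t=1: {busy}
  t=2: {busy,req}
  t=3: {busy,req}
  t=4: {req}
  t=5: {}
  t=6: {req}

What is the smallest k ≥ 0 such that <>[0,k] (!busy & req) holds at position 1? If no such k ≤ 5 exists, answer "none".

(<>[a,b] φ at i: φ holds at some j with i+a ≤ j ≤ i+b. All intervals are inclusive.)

Scan j = 1,2,… for (!busy & req):
  j=1: fails
  j=2: fails
  j=3: fails
  j=4: holds
First hit at j=4, so smallest k = 4-1 = 3.

3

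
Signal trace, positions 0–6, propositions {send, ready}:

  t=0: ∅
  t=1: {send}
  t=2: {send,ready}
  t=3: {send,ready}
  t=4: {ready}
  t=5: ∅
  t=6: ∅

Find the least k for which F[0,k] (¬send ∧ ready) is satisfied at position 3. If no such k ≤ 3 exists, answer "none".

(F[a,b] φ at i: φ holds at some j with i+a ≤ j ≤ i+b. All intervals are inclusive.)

Scan j = 3,4,… for (¬send ∧ ready):
  j=3: fails
  j=4: holds
First hit at j=4, so smallest k = 4-3 = 1.

1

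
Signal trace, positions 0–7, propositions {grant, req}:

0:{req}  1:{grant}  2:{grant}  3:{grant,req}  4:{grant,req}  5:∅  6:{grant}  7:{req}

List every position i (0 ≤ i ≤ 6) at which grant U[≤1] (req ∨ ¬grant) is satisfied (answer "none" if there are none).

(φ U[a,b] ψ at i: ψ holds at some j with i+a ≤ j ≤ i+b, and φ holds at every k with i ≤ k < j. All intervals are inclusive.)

0, 2, 3, 4, 5, 6

Evaluate at each i in [0,6]:
  i=0: ✓ (rhs at j=0)
  i=1: ✗ (no rhs in [1,2])
  i=2: ✓ (rhs at j=3; lhs holds on [2,2])
  i=3: ✓ (rhs at j=3)
  i=4: ✓ (rhs at j=4)
  i=5: ✓ (rhs at j=5)
  i=6: ✓ (rhs at j=7; lhs holds on [6,6])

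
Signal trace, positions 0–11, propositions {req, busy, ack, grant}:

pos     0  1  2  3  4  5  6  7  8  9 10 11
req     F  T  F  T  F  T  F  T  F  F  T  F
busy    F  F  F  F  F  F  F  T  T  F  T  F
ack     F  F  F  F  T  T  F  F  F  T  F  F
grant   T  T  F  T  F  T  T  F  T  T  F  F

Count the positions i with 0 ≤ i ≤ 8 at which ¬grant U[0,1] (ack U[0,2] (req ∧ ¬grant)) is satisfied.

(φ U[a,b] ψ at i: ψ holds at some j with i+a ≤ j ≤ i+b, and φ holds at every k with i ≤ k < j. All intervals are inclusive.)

Evaluate at each i in [0,8]:
  i=0: ✗ (no rhs in [0,1])
  i=1: ✗ (no rhs in [1,2])
  i=2: ✗ (no rhs in [2,3])
  i=3: ✗ (no rhs in [3,4])
  i=4: ✗ (no rhs in [4,5])
  i=5: ✗ (no rhs in [5,6])
  i=6: ✗ (lhs fails at k=6 before rhs at j=7)
  i=7: ✓ (rhs at j=7)
  i=8: ✗ (lhs fails at k=8 before rhs at j=9)
Positions where it holds: {7} → 1.

1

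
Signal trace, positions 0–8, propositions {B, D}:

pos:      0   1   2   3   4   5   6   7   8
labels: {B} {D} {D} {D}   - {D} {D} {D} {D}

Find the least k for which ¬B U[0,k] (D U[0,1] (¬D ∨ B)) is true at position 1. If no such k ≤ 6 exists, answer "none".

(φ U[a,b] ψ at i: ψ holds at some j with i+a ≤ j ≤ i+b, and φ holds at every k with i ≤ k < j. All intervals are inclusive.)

2

Need earliest j ≥ 1 with (D U[0,1] (¬D ∨ B)), and ¬B at every k in [1,j-1].
  j=1: rhs fails.
  j=2: rhs fails.
  j=3: rhs holds; lhs holds on [1,2]. k = 2.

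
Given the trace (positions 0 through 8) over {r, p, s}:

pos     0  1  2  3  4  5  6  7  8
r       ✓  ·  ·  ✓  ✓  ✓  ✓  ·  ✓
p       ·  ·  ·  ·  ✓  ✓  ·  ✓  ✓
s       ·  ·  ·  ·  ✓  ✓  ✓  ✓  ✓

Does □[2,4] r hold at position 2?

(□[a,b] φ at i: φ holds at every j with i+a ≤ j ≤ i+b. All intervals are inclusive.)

Check r at every j in [4,6]:
  j=4: true
  j=5: true
  j=6: true
All positions satisfy it → formula holds.

True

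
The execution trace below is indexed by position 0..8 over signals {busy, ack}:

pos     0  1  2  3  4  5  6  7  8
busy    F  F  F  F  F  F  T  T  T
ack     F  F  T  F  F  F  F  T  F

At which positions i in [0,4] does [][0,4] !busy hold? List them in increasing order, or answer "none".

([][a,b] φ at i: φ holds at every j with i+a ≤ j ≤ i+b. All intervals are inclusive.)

Evaluate at each i in [0,4]:
  i=0: ✓ (all of [0,4])
  i=1: ✓ (all of [1,5])
  i=2: ✗ (fails at j=6)
  i=3: ✗ (fails at j=6)
  i=4: ✗ (fails at j=6)

0, 1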